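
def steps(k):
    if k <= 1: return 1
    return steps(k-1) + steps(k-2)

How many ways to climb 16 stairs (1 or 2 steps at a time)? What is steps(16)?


Building up from base cases:
steps(0) = 1
steps(1) = 1
steps(2) = steps(1) + steps(0) = 1 + 1 = 2
steps(3) = steps(2) + steps(1) = 2 + 1 = 3
steps(4) = steps(3) + steps(2) = 3 + 2 = 5
steps(5) = steps(4) + steps(3) = 5 + 3 = 8
steps(6) = steps(5) + steps(4) = 8 + 5 = 13
steps(7) = steps(6) + steps(5) = 13 + 8 = 21
steps(8) = steps(7) + steps(6) = 21 + 13 = 34
steps(9) = steps(8) + steps(7) = 34 + 21 = 55
steps(10) = steps(9) + steps(8) = 55 + 34 = 89
steps(11) = steps(10) + steps(9) = 89 + 55 = 144
steps(12) = steps(11) + steps(10) = 144 + 89 = 233
steps(13) = steps(12) + steps(11) = 233 + 144 = 377
steps(14) = steps(13) + steps(12) = 377 + 233 = 610
steps(15) = steps(14) + steps(13) = 610 + 377 = 987
steps(16) = steps(15) + steps(14) = 987 + 610 = 1597

1597


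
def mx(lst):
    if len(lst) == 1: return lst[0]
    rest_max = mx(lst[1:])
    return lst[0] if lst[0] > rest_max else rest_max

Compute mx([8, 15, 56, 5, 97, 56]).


mx([8, 15, 56, 5, 97, 56]): compare 8 with mx([15, 56, 5, 97, 56])
mx([15, 56, 5, 97, 56]): compare 15 with mx([56, 5, 97, 56])
mx([56, 5, 97, 56]): compare 56 with mx([5, 97, 56])
mx([5, 97, 56]): compare 5 with mx([97, 56])
mx([97, 56]): compare 97 with mx([56])
mx([56]) = 56  (base case)
Compare 97 with 56 -> 97
Compare 5 with 97 -> 97
Compare 56 with 97 -> 97
Compare 15 with 97 -> 97
Compare 8 with 97 -> 97

97


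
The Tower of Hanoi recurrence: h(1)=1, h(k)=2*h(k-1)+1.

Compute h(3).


h(3) = 2 * h(2) + 1
h(2) = 2 * h(1) + 1
h(1) = 1  (base case)
h(2) = 2 * 1 + 1 = 3
h(3) = 2 * 3 + 1 = 7

7


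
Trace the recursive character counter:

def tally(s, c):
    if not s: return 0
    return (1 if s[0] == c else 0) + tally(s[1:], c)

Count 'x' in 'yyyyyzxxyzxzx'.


s[0]='y' != 'x' -> 0
s[0]='y' != 'x' -> 0
s[0]='y' != 'x' -> 0
s[0]='y' != 'x' -> 0
s[0]='y' != 'x' -> 0
s[0]='z' != 'x' -> 0
s[0]='x' == 'x' -> 1
s[0]='x' == 'x' -> 1
s[0]='y' != 'x' -> 0
s[0]='z' != 'x' -> 0
s[0]='x' == 'x' -> 1
s[0]='z' != 'x' -> 0
s[0]='x' == 'x' -> 1
Sum: 0 + 0 + 0 + 0 + 0 + 0 + 1 + 1 + 0 + 0 + 1 + 0 + 1 = 4

4


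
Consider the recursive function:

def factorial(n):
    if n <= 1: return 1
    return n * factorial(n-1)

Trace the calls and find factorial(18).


factorial(18)
= 18 * factorial(17)
= 18 * 17 * factorial(16)
= 18 * 17 * 16 * factorial(15)
= 18 * 17 * 16 * 15 * factorial(14)
= 18 * 17 * 16 * 15 * 14 * factorial(13)
= 18 * 17 * 16 * 15 * 14 * 13 * factorial(12)
= 18 * 17 * 16 * 15 * 14 * 13 * 12 * factorial(11)
= 18 * 17 * 16 * 15 * 14 * 13 * 12 * 11 * factorial(10)
= 18 * 17 * 16 * 15 * 14 * 13 * 12 * 11 * 10 * factorial(9)
= 18 * 17 * 16 * 15 * 14 * 13 * 12 * 11 * 10 * 9 * factorial(8)
= 18 * 17 * 16 * 15 * 14 * 13 * 12 * 11 * 10 * 9 * 8 * factorial(7)
= 18 * 17 * 16 * 15 * 14 * 13 * 12 * 11 * 10 * 9 * 8 * 7 * factorial(6)
= 18 * 17 * 16 * 15 * 14 * 13 * 12 * 11 * 10 * 9 * 8 * 7 * 6 * factorial(5)
= 18 * 17 * 16 * 15 * 14 * 13 * 12 * 11 * 10 * 9 * 8 * 7 * 6 * 5 * factorial(4)
= 18 * 17 * 16 * 15 * 14 * 13 * 12 * 11 * 10 * 9 * 8 * 7 * 6 * 5 * 4 * factorial(3)
= 18 * 17 * 16 * 15 * 14 * 13 * 12 * 11 * 10 * 9 * 8 * 7 * 6 * 5 * 4 * 3 * factorial(2)
= 18 * 17 * 16 * 15 * 14 * 13 * 12 * 11 * 10 * 9 * 8 * 7 * 6 * 5 * 4 * 3 * 2 * factorial(1)
= 18 * 17 * 16 * 15 * 14 * 13 * 12 * 11 * 10 * 9 * 8 * 7 * 6 * 5 * 4 * 3 * 2 * 1
= 6402373705728000

6402373705728000


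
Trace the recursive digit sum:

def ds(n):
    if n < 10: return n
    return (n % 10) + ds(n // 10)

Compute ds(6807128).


ds(6807128) = 8 + ds(680712)
ds(680712) = 2 + ds(68071)
ds(68071) = 1 + ds(6807)
ds(6807) = 7 + ds(680)
ds(680) = 0 + ds(68)
ds(68) = 8 + ds(6)
ds(6) = 6  (base case)
Total: 8 + 2 + 1 + 7 + 0 + 8 + 6 = 32

32


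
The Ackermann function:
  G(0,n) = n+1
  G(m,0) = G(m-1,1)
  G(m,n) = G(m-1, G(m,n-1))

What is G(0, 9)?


G(0, 9) = 10
Result: G(0, 9) = 10

10


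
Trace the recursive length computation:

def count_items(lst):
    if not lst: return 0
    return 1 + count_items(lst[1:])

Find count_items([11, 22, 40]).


count_items([11, 22, 40]) = 1 + count_items([22, 40])
count_items([22, 40]) = 1 + count_items([40])
count_items([40]) = 1 + count_items([])
count_items([]) = 0  (base case)
Unwinding: 1 + 1 + 1 + 0 = 3

3


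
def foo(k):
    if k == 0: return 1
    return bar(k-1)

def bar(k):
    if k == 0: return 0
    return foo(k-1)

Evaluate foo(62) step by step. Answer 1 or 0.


foo(62) = bar(61)
bar(61) = foo(60)
foo(60) = bar(59)
bar(59) = foo(58)
foo(58) = bar(57)
bar(57) = foo(56)
foo(56) = bar(55)
bar(55) = foo(54)
foo(54) = bar(53)
bar(53) = foo(52)
foo(52) = bar(51)
bar(51) = foo(50)
foo(50) = bar(49)
bar(49) = foo(48)
foo(48) = bar(47)
bar(47) = foo(46)
foo(46) = bar(45)
bar(45) = foo(44)
foo(44) = bar(43)
bar(43) = foo(42)
foo(42) = bar(41)
bar(41) = foo(40)
foo(40) = bar(39)
bar(39) = foo(38)
foo(38) = bar(37)
bar(37) = foo(36)
foo(36) = bar(35)
bar(35) = foo(34)
foo(34) = bar(33)
bar(33) = foo(32)
foo(32) = bar(31)
bar(31) = foo(30)
foo(30) = bar(29)
bar(29) = foo(28)
foo(28) = bar(27)
bar(27) = foo(26)
foo(26) = bar(25)
bar(25) = foo(24)
foo(24) = bar(23)
bar(23) = foo(22)
foo(22) = bar(21)
bar(21) = foo(20)
foo(20) = bar(19)
bar(19) = foo(18)
foo(18) = bar(17)
bar(17) = foo(16)
foo(16) = bar(15)
bar(15) = foo(14)
foo(14) = bar(13)
bar(13) = foo(12)
foo(12) = bar(11)
bar(11) = foo(10)
foo(10) = bar(9)
bar(9) = foo(8)
foo(8) = bar(7)
bar(7) = foo(6)
foo(6) = bar(5)
bar(5) = foo(4)
foo(4) = bar(3)
bar(3) = foo(2)
foo(2) = bar(1)
bar(1) = foo(0)
foo(0) = 1  (base case)
Result: 1

1


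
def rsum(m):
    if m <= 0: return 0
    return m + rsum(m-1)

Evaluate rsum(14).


rsum(14)
= 14 + 13 + 12 + 11 + 10 + 9 + 8 + 7 + 6 + 5 + 4 + 3 + 2 + 1 + rsum(0)
= 14 + 13 + 12 + 11 + 10 + 9 + 8 + 7 + 6 + 5 + 4 + 3 + 2 + 1 + 0
= 105

105


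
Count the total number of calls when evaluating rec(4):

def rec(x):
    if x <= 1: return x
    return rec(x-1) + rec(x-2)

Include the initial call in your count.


Let C(n) = total calls for rec(n)
C(0) = 1, C(1) = 1
C(2) = 1 + C(1) + C(0) = 1 + 1 + 1 = 3
C(3) = 1 + C(2) + C(1) = 1 + 3 + 1 = 5
C(4) = 1 + C(3) + C(2) = 1 + 5 + 3 = 9

9


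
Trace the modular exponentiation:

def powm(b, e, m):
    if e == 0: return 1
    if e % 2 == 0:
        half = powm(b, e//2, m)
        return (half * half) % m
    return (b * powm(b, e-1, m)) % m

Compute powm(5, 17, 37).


powm(5, 17, 37): e is odd, compute powm(5, 16, 37)
  powm(5, 16, 37): e is even, compute powm(5, 8, 37)
    powm(5, 8, 37): e is even, compute powm(5, 4, 37)
      powm(5, 4, 37): e is even, compute powm(5, 2, 37)
        powm(5, 2, 37): e is even, compute powm(5, 1, 37)
          powm(5, 1, 37): e is odd, compute powm(5, 0, 37)
          powm(5, 0, 37) = 1
          (5 * 1) % 37 = 5
        half=5, (5*5) % 37 = 25
      half=25, (25*25) % 37 = 33
    half=33, (33*33) % 37 = 16
  half=16, (16*16) % 37 = 34
(5 * 34) % 37 = 22

22


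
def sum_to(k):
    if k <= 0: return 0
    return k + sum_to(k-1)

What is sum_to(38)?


sum_to(38)
= 38 + 37 + 36 + 35 + 34 + 33 + 32 + 31 + 30 + 29 + 28 + 27 + 26 + 25 + 24 + 23 + 22 + 21 + 20 + 19 + 18 + 17 + 16 + 15 + 14 + 13 + 12 + 11 + 10 + 9 + 8 + 7 + 6 + 5 + 4 + 3 + 2 + 1 + sum_to(0)
= 38 + 37 + 36 + 35 + 34 + 33 + 32 + 31 + 30 + 29 + 28 + 27 + 26 + 25 + 24 + 23 + 22 + 21 + 20 + 19 + 18 + 17 + 16 + 15 + 14 + 13 + 12 + 11 + 10 + 9 + 8 + 7 + 6 + 5 + 4 + 3 + 2 + 1 + 0
= 741

741


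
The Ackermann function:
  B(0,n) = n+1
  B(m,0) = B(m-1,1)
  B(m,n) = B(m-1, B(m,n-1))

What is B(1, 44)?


B(1, 44) = B(0, B(1, 43))
  B(1, 43) = B(0, B(1, 42))
    B(1, 42) = B(0, B(1, 41))
      B(1, 41) = B(0, B(1, 40))
        B(1, 40) = B(0, B(1, 39))
          B(1, 39) = B(0, B(1, 38))
          B(1, 38) = B(0, B(1, 37))
          B(1, 37) = B(0, B(1, 36))
          B(1, 36) = B(0, B(1, 35))
          B(1, 35) = B(0, B(1, 34))
          B(1, 34) = B(0, B(1, 33))
          B(1, 33) = B(0, B(1, 32))
          B(1, 32) = B(0, B(1, 31))
          B(1, 31) = B(0, B(1, 30))
          B(1, 30) = B(0, B(1, 29))
          B(1, 29) = B(0, B(1, 28))
          B(1, 28) = B(0, B(1, 27))
          B(1, 27) = B(0, B(1, 26))
          B(1, 26) = B(0, B(1, 25))
          B(1, 25) = B(0, B(1, 24))
          B(1, 24) = B(0, B(1, 23))
          B(1, 23) = B(0, B(1, 22))
          B(1, 22) = B(0, B(1, 21))
          B(1, 21) = B(0, B(1, 20))
          B(1, 20) = B(0, B(1, 19))
... (trace truncated)
Result: B(1, 44) = 46

46


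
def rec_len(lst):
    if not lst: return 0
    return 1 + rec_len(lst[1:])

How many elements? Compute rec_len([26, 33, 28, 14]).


rec_len([26, 33, 28, 14]) = 1 + rec_len([33, 28, 14])
rec_len([33, 28, 14]) = 1 + rec_len([28, 14])
rec_len([28, 14]) = 1 + rec_len([14])
rec_len([14]) = 1 + rec_len([])
rec_len([]) = 0  (base case)
Unwinding: 1 + 1 + 1 + 1 + 0 = 4

4


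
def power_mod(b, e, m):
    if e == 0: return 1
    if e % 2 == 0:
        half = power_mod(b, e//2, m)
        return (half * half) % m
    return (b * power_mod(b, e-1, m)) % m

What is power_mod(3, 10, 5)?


power_mod(3, 10, 5): e is even, compute power_mod(3, 5, 5)
  power_mod(3, 5, 5): e is odd, compute power_mod(3, 4, 5)
    power_mod(3, 4, 5): e is even, compute power_mod(3, 2, 5)
      power_mod(3, 2, 5): e is even, compute power_mod(3, 1, 5)
        power_mod(3, 1, 5): e is odd, compute power_mod(3, 0, 5)
          power_mod(3, 0, 5) = 1
        (3 * 1) % 5 = 3
      half=3, (3*3) % 5 = 4
    half=4, (4*4) % 5 = 1
  (3 * 1) % 5 = 3
half=3, (3*3) % 5 = 4

4


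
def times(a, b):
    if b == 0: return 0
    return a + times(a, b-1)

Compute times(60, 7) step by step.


times(60, 7) = 60 + times(60, 6)
times(60, 6) = 60 + times(60, 5)
times(60, 5) = 60 + times(60, 4)
times(60, 4) = 60 + times(60, 3)
times(60, 3) = 60 + times(60, 2)
times(60, 2) = 60 + times(60, 1)
times(60, 1) = 60 + times(60, 0)
times(60, 0) = 0  (base case)
Total: 60 + 60 + 60 + 60 + 60 + 60 + 60 + 0 = 420

420


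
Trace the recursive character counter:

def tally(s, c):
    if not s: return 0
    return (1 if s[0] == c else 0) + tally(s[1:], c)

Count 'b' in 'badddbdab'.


s[0]='b' == 'b' -> 1
s[0]='a' != 'b' -> 0
s[0]='d' != 'b' -> 0
s[0]='d' != 'b' -> 0
s[0]='d' != 'b' -> 0
s[0]='b' == 'b' -> 1
s[0]='d' != 'b' -> 0
s[0]='a' != 'b' -> 0
s[0]='b' == 'b' -> 1
Sum: 1 + 0 + 0 + 0 + 0 + 1 + 0 + 0 + 1 = 3

3


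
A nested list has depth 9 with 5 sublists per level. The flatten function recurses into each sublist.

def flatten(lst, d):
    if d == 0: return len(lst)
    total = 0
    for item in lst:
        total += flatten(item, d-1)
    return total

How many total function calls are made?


At depth 0 (root): 1 call
At depth 1: each of 1 parents calls flatten on 5 children = 5 calls
At depth 2: each of 5 parents calls flatten on 5 children = 25 calls
At depth 3: each of 25 parents calls flatten on 5 children = 125 calls
At depth 4: each of 125 parents calls flatten on 5 children = 625 calls
At depth 5: each of 625 parents calls flatten on 5 children = 3125 calls
At depth 6: each of 3125 parents calls flatten on 5 children = 15625 calls
At depth 7: each of 15625 parents calls flatten on 5 children = 78125 calls
At depth 8: each of 78125 parents calls flatten on 5 children = 390625 calls
At depth 9: each of 390625 parents calls flatten on 5 children = 1953125 calls
Total: 1 + 5 + 25 + 125 + 625 + 3125 + 15625 + 78125 + 390625 + 1953125 = 2441406

2441406


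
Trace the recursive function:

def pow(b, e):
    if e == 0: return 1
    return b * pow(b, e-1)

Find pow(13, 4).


pow(13, 4)
= 13 * pow(13, 3)
= 13 * 13 * pow(13, 2)
= 13 * 13 * 13 * pow(13, 1)
= 13 * 13 * 13 * 13 * pow(13, 0)
= 13 * 13 * 13 * 13 * 1
= 28561

28561


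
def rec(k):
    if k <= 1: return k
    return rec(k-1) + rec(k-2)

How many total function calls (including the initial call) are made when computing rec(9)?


Let C(n) = total calls for rec(n)
C(0) = 1, C(1) = 1
C(2) = 1 + C(1) + C(0) = 1 + 1 + 1 = 3
C(3) = 1 + C(2) + C(1) = 1 + 3 + 1 = 5
C(4) = 1 + C(3) + C(2) = 1 + 5 + 3 = 9
C(5) = 1 + C(4) + C(3) = 1 + 9 + 5 = 15
C(6) = 1 + C(5) + C(4) = 1 + 15 + 9 = 25
C(7) = 1 + C(6) + C(5) = 1 + 25 + 15 = 41
C(8) = 1 + C(7) + C(6) = 1 + 41 + 25 = 67
C(9) = 1 + C(8) + C(7) = 1 + 67 + 41 = 109

109


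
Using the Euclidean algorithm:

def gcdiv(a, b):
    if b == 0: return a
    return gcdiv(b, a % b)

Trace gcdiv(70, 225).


gcdiv(70, 225) = gcdiv(225, 70)
gcdiv(225, 70) = gcdiv(70, 15)
gcdiv(70, 15) = gcdiv(15, 10)
gcdiv(15, 10) = gcdiv(10, 5)
gcdiv(10, 5) = gcdiv(5, 0)
gcdiv(5, 0) = 5  (base case)

5


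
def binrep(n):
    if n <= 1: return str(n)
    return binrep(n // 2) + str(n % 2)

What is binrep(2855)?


binrep(2855) = binrep(1427) + '1'
binrep(1427) = binrep(713) + '1'
binrep(713) = binrep(356) + '1'
binrep(356) = binrep(178) + '0'
binrep(178) = binrep(89) + '0'
binrep(89) = binrep(44) + '1'
binrep(44) = binrep(22) + '0'
binrep(22) = binrep(11) + '0'
binrep(11) = binrep(5) + '1'
binrep(5) = binrep(2) + '1'
binrep(2) = binrep(1) + '0'
binrep(1) = '1'  (base case)
Concatenating: '1' + '0' + '1' + '1' + '0' + '0' + '1' + '0' + '0' + '1' + '1' + '1' = '101100100111'

101100100111


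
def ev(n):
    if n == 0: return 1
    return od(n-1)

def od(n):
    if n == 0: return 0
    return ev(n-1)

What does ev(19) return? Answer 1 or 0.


ev(19) = od(18)
od(18) = ev(17)
ev(17) = od(16)
od(16) = ev(15)
ev(15) = od(14)
od(14) = ev(13)
ev(13) = od(12)
od(12) = ev(11)
ev(11) = od(10)
od(10) = ev(9)
ev(9) = od(8)
od(8) = ev(7)
ev(7) = od(6)
od(6) = ev(5)
ev(5) = od(4)
od(4) = ev(3)
ev(3) = od(2)
od(2) = ev(1)
ev(1) = od(0)
od(0) = 0  (base case)
Result: 0

0


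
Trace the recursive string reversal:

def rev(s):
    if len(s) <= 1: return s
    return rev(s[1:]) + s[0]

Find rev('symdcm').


rev('symdcm') = rev('ymdcm') + 's'
rev('ymdcm') = rev('mdcm') + 'y'
rev('mdcm') = rev('dcm') + 'm'
rev('dcm') = rev('cm') + 'd'
rev('cm') = rev('m') + 'c'
rev('m') = 'm'  (base case)
Concatenating: 'm' + 'c' + 'd' + 'm' + 'y' + 's' = 'mcdmys'

mcdmys


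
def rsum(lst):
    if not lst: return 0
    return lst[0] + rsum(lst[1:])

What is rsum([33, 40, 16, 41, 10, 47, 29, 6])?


rsum([33, 40, 16, 41, 10, 47, 29, 6]) = 33 + rsum([40, 16, 41, 10, 47, 29, 6])
rsum([40, 16, 41, 10, 47, 29, 6]) = 40 + rsum([16, 41, 10, 47, 29, 6])
rsum([16, 41, 10, 47, 29, 6]) = 16 + rsum([41, 10, 47, 29, 6])
rsum([41, 10, 47, 29, 6]) = 41 + rsum([10, 47, 29, 6])
rsum([10, 47, 29, 6]) = 10 + rsum([47, 29, 6])
rsum([47, 29, 6]) = 47 + rsum([29, 6])
rsum([29, 6]) = 29 + rsum([6])
rsum([6]) = 6 + rsum([])
rsum([]) = 0  (base case)
Total: 33 + 40 + 16 + 41 + 10 + 47 + 29 + 6 + 0 = 222

222


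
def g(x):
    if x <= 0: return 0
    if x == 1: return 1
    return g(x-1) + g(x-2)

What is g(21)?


Computing g(21) bottom-up:
g(0) = 0
g(1) = 1
g(2) = g(1) + g(0) = 1 + 0 = 1
g(3) = g(2) + g(1) = 1 + 1 = 2
g(4) = g(3) + g(2) = 2 + 1 = 3
g(5) = g(4) + g(3) = 3 + 2 = 5
g(6) = g(5) + g(4) = 5 + 3 = 8
g(7) = g(6) + g(5) = 8 + 5 = 13
g(8) = g(7) + g(6) = 13 + 8 = 21
g(9) = g(8) + g(7) = 21 + 13 = 34
g(10) = g(9) + g(8) = 34 + 21 = 55
g(11) = g(10) + g(9) = 55 + 34 = 89
g(12) = g(11) + g(10) = 89 + 55 = 144
g(13) = g(12) + g(11) = 144 + 89 = 233
g(14) = g(13) + g(12) = 233 + 144 = 377
g(15) = g(14) + g(13) = 377 + 233 = 610
g(16) = g(15) + g(14) = 610 + 377 = 987
g(17) = g(16) + g(15) = 987 + 610 = 1597
g(18) = g(17) + g(16) = 1597 + 987 = 2584
g(19) = g(18) + g(17) = 2584 + 1597 = 4181
g(20) = g(19) + g(18) = 4181 + 2584 = 6765
g(21) = g(20) + g(19) = 6765 + 4181 = 10946

10946


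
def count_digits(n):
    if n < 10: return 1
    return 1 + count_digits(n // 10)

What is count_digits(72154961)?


count_digits(72154961) = 1 + count_digits(7215496)
count_digits(7215496) = 1 + count_digits(721549)
count_digits(721549) = 1 + count_digits(72154)
count_digits(72154) = 1 + count_digits(7215)
count_digits(7215) = 1 + count_digits(721)
count_digits(721) = 1 + count_digits(72)
count_digits(72) = 1 + count_digits(7)
count_digits(7) = 1  (base case: 7 < 10)
Unwinding: 1 + 1 + 1 + 1 + 1 + 1 + 1 + 1 = 8

8


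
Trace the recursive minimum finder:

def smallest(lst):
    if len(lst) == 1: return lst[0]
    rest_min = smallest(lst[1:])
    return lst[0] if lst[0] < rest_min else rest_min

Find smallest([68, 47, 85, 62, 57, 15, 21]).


smallest([68, 47, 85, 62, 57, 15, 21]): compare 68 with smallest([47, 85, 62, 57, 15, 21])
smallest([47, 85, 62, 57, 15, 21]): compare 47 with smallest([85, 62, 57, 15, 21])
smallest([85, 62, 57, 15, 21]): compare 85 with smallest([62, 57, 15, 21])
smallest([62, 57, 15, 21]): compare 62 with smallest([57, 15, 21])
smallest([57, 15, 21]): compare 57 with smallest([15, 21])
smallest([15, 21]): compare 15 with smallest([21])
smallest([21]) = 21  (base case)
Compare 15 with 21 -> 15
Compare 57 with 15 -> 15
Compare 62 with 15 -> 15
Compare 85 with 15 -> 15
Compare 47 with 15 -> 15
Compare 68 with 15 -> 15

15


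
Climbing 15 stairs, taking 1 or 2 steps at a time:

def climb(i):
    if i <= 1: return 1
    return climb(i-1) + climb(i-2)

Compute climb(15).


Building up from base cases:
climb(0) = 1
climb(1) = 1
climb(2) = climb(1) + climb(0) = 1 + 1 = 2
climb(3) = climb(2) + climb(1) = 2 + 1 = 3
climb(4) = climb(3) + climb(2) = 3 + 2 = 5
climb(5) = climb(4) + climb(3) = 5 + 3 = 8
climb(6) = climb(5) + climb(4) = 8 + 5 = 13
climb(7) = climb(6) + climb(5) = 13 + 8 = 21
climb(8) = climb(7) + climb(6) = 21 + 13 = 34
climb(9) = climb(8) + climb(7) = 34 + 21 = 55
climb(10) = climb(9) + climb(8) = 55 + 34 = 89
climb(11) = climb(10) + climb(9) = 89 + 55 = 144
climb(12) = climb(11) + climb(10) = 144 + 89 = 233
climb(13) = climb(12) + climb(11) = 233 + 144 = 377
climb(14) = climb(13) + climb(12) = 377 + 233 = 610
climb(15) = climb(14) + climb(13) = 610 + 377 = 987

987


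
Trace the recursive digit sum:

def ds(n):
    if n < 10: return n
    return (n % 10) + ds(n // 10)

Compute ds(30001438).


ds(30001438) = 8 + ds(3000143)
ds(3000143) = 3 + ds(300014)
ds(300014) = 4 + ds(30001)
ds(30001) = 1 + ds(3000)
ds(3000) = 0 + ds(300)
ds(300) = 0 + ds(30)
ds(30) = 0 + ds(3)
ds(3) = 3  (base case)
Total: 8 + 3 + 4 + 1 + 0 + 0 + 0 + 3 = 19

19


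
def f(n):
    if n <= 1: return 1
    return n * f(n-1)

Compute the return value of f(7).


f(7)
= 7 * f(6)
= 7 * 6 * f(5)
= 7 * 6 * 5 * f(4)
= 7 * 6 * 5 * 4 * f(3)
= 7 * 6 * 5 * 4 * 3 * f(2)
= 7 * 6 * 5 * 4 * 3 * 2 * f(1)
= 7 * 6 * 5 * 4 * 3 * 2 * 1
= 5040

5040


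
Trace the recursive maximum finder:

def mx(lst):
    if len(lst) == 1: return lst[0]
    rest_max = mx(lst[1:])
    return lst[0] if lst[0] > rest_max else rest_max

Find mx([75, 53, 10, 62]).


mx([75, 53, 10, 62]): compare 75 with mx([53, 10, 62])
mx([53, 10, 62]): compare 53 with mx([10, 62])
mx([10, 62]): compare 10 with mx([62])
mx([62]) = 62  (base case)
Compare 10 with 62 -> 62
Compare 53 with 62 -> 62
Compare 75 with 62 -> 75

75


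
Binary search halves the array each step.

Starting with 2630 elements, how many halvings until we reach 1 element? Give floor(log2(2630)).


2630 / 2 = 1315
1315 / 2 = 657
657 / 2 = 328
328 / 2 = 164
164 / 2 = 82
82 / 2 = 41
41 / 2 = 20
20 / 2 = 10
10 / 2 = 5
5 / 2 = 2
2 / 2 = 1
Reached 1 after 11 halvings

11


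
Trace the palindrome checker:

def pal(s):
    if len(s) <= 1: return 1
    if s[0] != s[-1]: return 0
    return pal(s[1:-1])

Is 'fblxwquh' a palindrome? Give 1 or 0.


pal('fblxwquh'): s[0]='f' != s[-1]='h' -> return 0
Result: 0 (not a palindrome)

0


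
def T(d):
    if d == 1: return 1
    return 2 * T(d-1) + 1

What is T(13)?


T(13) = 2 * T(12) + 1
T(12) = 2 * T(11) + 1
T(11) = 2 * T(10) + 1
T(10) = 2 * T(9) + 1
T(9) = 2 * T(8) + 1
T(8) = 2 * T(7) + 1
T(7) = 2 * T(6) + 1
T(6) = 2 * T(5) + 1
T(5) = 2 * T(4) + 1
T(4) = 2 * T(3) + 1
T(3) = 2 * T(2) + 1
T(2) = 2 * T(1) + 1
T(1) = 1  (base case)
T(2) = 2 * 1 + 1 = 3
T(3) = 2 * 3 + 1 = 7
T(4) = 2 * 7 + 1 = 15
T(5) = 2 * 15 + 1 = 31
T(6) = 2 * 31 + 1 = 63
T(7) = 2 * 63 + 1 = 127
T(8) = 2 * 127 + 1 = 255
T(9) = 2 * 255 + 1 = 511
T(10) = 2 * 511 + 1 = 1023
T(11) = 2 * 1023 + 1 = 2047
T(12) = 2 * 2047 + 1 = 4095
T(13) = 2 * 4095 + 1 = 8191

8191


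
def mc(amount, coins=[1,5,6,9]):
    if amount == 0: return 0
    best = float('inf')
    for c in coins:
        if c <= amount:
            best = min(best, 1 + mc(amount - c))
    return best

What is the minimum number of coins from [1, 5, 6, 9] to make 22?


Building up with DP:
mc(0) = 0
mc(1) = min(1+mc(0)=1+0=1) = 1
mc(2) = min(1+mc(1)=1+1=2) = 2
mc(3) = min(1+mc(2)=1+2=3) = 3
mc(4) = min(1+mc(3)=1+3=4) = 4
mc(5) = min(1+mc(4)=1+4=5, 1+mc(0)=1+0=1) = 1
mc(6) = min(1+mc(5)=1+1=2, 1+mc(1)=1+1=2, 1+mc(0)=1+0=1) = 1
mc(7) = min(1+mc(6)=1+1=2, 1+mc(2)=1+2=3, 1+mc(1)=1+1=2) = 2
mc(8) = min(1+mc(7)=1+2=3, 1+mc(3)=1+3=4, 1+mc(2)=1+2=3) = 3
mc(9) = min(1+mc(8)=1+3=4, 1+mc(4)=1+4=5, 1+mc(3)=1+3=4, 1+mc(0)=1+0=1) = 1
mc(10) = min(1+mc(9)=1+1=2, 1+mc(5)=1+1=2, 1+mc(4)=1+4=5, 1+mc(1)=1+1=2) = 2
mc(11) = min(1+mc(10)=1+2=3, 1+mc(6)=1+1=2, 1+mc(5)=1+1=2, 1+mc(2)=1+2=3) = 2
mc(12) = min(1+mc(11)=1+2=3, 1+mc(7)=1+2=3, 1+mc(6)=1+1=2, 1+mc(3)=1+3=4) = 2
mc(13) = min(1+mc(12)=1+2=3, 1+mc(8)=1+3=4, 1+mc(7)=1+2=3, 1+mc(4)=1+4=5) = 3
mc(14) = min(1+mc(13)=1+3=4, 1+mc(9)=1+1=2, 1+mc(8)=1+3=4, 1+mc(5)=1+1=2) = 2
mc(15) = min(1+mc(14)=1+2=3, 1+mc(10)=1+2=3, 1+mc(9)=1+1=2, 1+mc(6)=1+1=2) = 2
mc(16) = min(1+mc(15)=1+2=3, 1+mc(11)=1+2=3, 1+mc(10)=1+2=3, 1+mc(7)=1+2=3) = 3
mc(17) = min(1+mc(16)=1+3=4, 1+mc(12)=1+2=3, 1+mc(11)=1+2=3, 1+mc(8)=1+3=4) = 3
mc(18) = min(1+mc(17)=1+3=4, 1+mc(13)=1+3=4, 1+mc(12)=1+2=3, 1+mc(9)=1+1=2) = 2
mc(19) = min(1+mc(18)=1+2=3, 1+mc(14)=1+2=3, 1+mc(13)=1+3=4, 1+mc(10)=1+2=3) = 3
mc(20) = min(1+mc(19)=1+3=4, 1+mc(15)=1+2=3, 1+mc(14)=1+2=3, 1+mc(11)=1+2=3) = 3
mc(21) = min(1+mc(20)=1+3=4, 1+mc(16)=1+3=4, 1+mc(15)=1+2=3, 1+mc(12)=1+2=3) = 3
mc(22) = min(1+mc(21)=1+3=4, 1+mc(17)=1+3=4, 1+mc(16)=1+3=4, 1+mc(13)=1+3=4) = 4

4


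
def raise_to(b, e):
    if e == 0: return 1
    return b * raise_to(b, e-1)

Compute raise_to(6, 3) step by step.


raise_to(6, 3)
= 6 * raise_to(6, 2)
= 6 * 6 * raise_to(6, 1)
= 6 * 6 * 6 * raise_to(6, 0)
= 6 * 6 * 6 * 1
= 216

216


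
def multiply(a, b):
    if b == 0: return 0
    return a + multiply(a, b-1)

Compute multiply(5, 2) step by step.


multiply(5, 2) = 5 + multiply(5, 1)
multiply(5, 1) = 5 + multiply(5, 0)
multiply(5, 0) = 0  (base case)
Total: 5 + 5 + 0 = 10

10


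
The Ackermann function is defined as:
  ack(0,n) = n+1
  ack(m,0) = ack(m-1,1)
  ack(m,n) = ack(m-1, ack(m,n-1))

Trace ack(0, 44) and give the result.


ack(0, 44) = 45
Result: ack(0, 44) = 45

45


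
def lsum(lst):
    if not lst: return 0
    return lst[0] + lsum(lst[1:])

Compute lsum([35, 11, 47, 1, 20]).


lsum([35, 11, 47, 1, 20]) = 35 + lsum([11, 47, 1, 20])
lsum([11, 47, 1, 20]) = 11 + lsum([47, 1, 20])
lsum([47, 1, 20]) = 47 + lsum([1, 20])
lsum([1, 20]) = 1 + lsum([20])
lsum([20]) = 20 + lsum([])
lsum([]) = 0  (base case)
Total: 35 + 11 + 47 + 1 + 20 + 0 = 114

114


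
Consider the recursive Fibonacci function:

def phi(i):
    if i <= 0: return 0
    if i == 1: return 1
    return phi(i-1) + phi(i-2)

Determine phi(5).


Computing phi(5) bottom-up:
phi(0) = 0
phi(1) = 1
phi(2) = phi(1) + phi(0) = 1 + 0 = 1
phi(3) = phi(2) + phi(1) = 1 + 1 = 2
phi(4) = phi(3) + phi(2) = 2 + 1 = 3
phi(5) = phi(4) + phi(3) = 3 + 2 = 5

5


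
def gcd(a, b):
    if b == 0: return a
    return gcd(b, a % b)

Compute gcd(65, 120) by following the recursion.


gcd(65, 120) = gcd(120, 65)
gcd(120, 65) = gcd(65, 55)
gcd(65, 55) = gcd(55, 10)
gcd(55, 10) = gcd(10, 5)
gcd(10, 5) = gcd(5, 0)
gcd(5, 0) = 5  (base case)

5


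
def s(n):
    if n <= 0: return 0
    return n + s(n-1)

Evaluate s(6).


s(6)
= 6 + 5 + 4 + 3 + 2 + 1 + s(0)
= 6 + 5 + 4 + 3 + 2 + 1 + 0
= 21

21


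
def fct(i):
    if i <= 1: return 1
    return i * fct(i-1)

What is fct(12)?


fct(12)
= 12 * fct(11)
= 12 * 11 * fct(10)
= 12 * 11 * 10 * fct(9)
= 12 * 11 * 10 * 9 * fct(8)
= 12 * 11 * 10 * 9 * 8 * fct(7)
= 12 * 11 * 10 * 9 * 8 * 7 * fct(6)
= 12 * 11 * 10 * 9 * 8 * 7 * 6 * fct(5)
= 12 * 11 * 10 * 9 * 8 * 7 * 6 * 5 * fct(4)
= 12 * 11 * 10 * 9 * 8 * 7 * 6 * 5 * 4 * fct(3)
= 12 * 11 * 10 * 9 * 8 * 7 * 6 * 5 * 4 * 3 * fct(2)
= 12 * 11 * 10 * 9 * 8 * 7 * 6 * 5 * 4 * 3 * 2 * fct(1)
= 12 * 11 * 10 * 9 * 8 * 7 * 6 * 5 * 4 * 3 * 2 * 1
= 479001600

479001600


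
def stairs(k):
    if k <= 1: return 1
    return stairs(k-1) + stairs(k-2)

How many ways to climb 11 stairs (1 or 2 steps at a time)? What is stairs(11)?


Building up from base cases:
stairs(0) = 1
stairs(1) = 1
stairs(2) = stairs(1) + stairs(0) = 1 + 1 = 2
stairs(3) = stairs(2) + stairs(1) = 2 + 1 = 3
stairs(4) = stairs(3) + stairs(2) = 3 + 2 = 5
stairs(5) = stairs(4) + stairs(3) = 5 + 3 = 8
stairs(6) = stairs(5) + stairs(4) = 8 + 5 = 13
stairs(7) = stairs(6) + stairs(5) = 13 + 8 = 21
stairs(8) = stairs(7) + stairs(6) = 21 + 13 = 34
stairs(9) = stairs(8) + stairs(7) = 34 + 21 = 55
stairs(10) = stairs(9) + stairs(8) = 55 + 34 = 89
stairs(11) = stairs(10) + stairs(9) = 89 + 55 = 144

144


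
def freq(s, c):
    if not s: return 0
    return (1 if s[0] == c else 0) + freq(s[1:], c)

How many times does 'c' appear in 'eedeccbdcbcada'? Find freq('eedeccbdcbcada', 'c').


s[0]='e' != 'c' -> 0
s[0]='e' != 'c' -> 0
s[0]='d' != 'c' -> 0
s[0]='e' != 'c' -> 0
s[0]='c' == 'c' -> 1
s[0]='c' == 'c' -> 1
s[0]='b' != 'c' -> 0
s[0]='d' != 'c' -> 0
s[0]='c' == 'c' -> 1
s[0]='b' != 'c' -> 0
s[0]='c' == 'c' -> 1
s[0]='a' != 'c' -> 0
s[0]='d' != 'c' -> 0
s[0]='a' != 'c' -> 0
Sum: 0 + 0 + 0 + 0 + 1 + 1 + 0 + 0 + 1 + 0 + 1 + 0 + 0 + 0 = 4

4


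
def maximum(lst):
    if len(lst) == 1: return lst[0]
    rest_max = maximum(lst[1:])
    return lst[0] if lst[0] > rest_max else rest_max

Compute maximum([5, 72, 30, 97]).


maximum([5, 72, 30, 97]): compare 5 with maximum([72, 30, 97])
maximum([72, 30, 97]): compare 72 with maximum([30, 97])
maximum([30, 97]): compare 30 with maximum([97])
maximum([97]) = 97  (base case)
Compare 30 with 97 -> 97
Compare 72 with 97 -> 97
Compare 5 with 97 -> 97

97


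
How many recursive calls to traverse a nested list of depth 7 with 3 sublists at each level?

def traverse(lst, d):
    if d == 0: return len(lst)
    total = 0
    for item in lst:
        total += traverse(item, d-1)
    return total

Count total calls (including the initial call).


At depth 0 (root): 1 call
At depth 1: each of 1 parents calls traverse on 3 children = 3 calls
At depth 2: each of 3 parents calls traverse on 3 children = 9 calls
At depth 3: each of 9 parents calls traverse on 3 children = 27 calls
At depth 4: each of 27 parents calls traverse on 3 children = 81 calls
At depth 5: each of 81 parents calls traverse on 3 children = 243 calls
At depth 6: each of 243 parents calls traverse on 3 children = 729 calls
At depth 7: each of 729 parents calls traverse on 3 children = 2187 calls
Total: 1 + 3 + 9 + 27 + 81 + 243 + 729 + 2187 = 3280

3280


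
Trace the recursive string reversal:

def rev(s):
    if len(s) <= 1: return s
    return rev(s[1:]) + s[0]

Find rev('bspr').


rev('bspr') = rev('spr') + 'b'
rev('spr') = rev('pr') + 's'
rev('pr') = rev('r') + 'p'
rev('r') = 'r'  (base case)
Concatenating: 'r' + 'p' + 's' + 'b' = 'rpsb'

rpsb


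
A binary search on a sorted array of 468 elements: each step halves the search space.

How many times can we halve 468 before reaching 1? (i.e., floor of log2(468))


468 / 2 = 234
234 / 2 = 117
117 / 2 = 58
58 / 2 = 29
29 / 2 = 14
14 / 2 = 7
7 / 2 = 3
3 / 2 = 1
Reached 1 after 8 halvings

8


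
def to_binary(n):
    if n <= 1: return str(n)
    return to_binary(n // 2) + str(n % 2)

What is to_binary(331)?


to_binary(331) = to_binary(165) + '1'
to_binary(165) = to_binary(82) + '1'
to_binary(82) = to_binary(41) + '0'
to_binary(41) = to_binary(20) + '1'
to_binary(20) = to_binary(10) + '0'
to_binary(10) = to_binary(5) + '0'
to_binary(5) = to_binary(2) + '1'
to_binary(2) = to_binary(1) + '0'
to_binary(1) = '1'  (base case)
Concatenating: '1' + '0' + '1' + '0' + '0' + '1' + '0' + '1' + '1' = '101001011'

101001011


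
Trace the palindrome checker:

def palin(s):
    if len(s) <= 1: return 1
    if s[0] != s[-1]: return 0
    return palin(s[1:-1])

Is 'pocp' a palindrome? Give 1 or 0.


palin('pocp'): s[0]='p' == s[-1]='p' -> check palin('oc')
palin('oc'): s[0]='o' != s[-1]='c' -> return 0
Result: 0 (not a palindrome)

0


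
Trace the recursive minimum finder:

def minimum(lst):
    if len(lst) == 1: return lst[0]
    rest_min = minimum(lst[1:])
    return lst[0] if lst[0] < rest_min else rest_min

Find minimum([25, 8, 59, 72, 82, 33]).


minimum([25, 8, 59, 72, 82, 33]): compare 25 with minimum([8, 59, 72, 82, 33])
minimum([8, 59, 72, 82, 33]): compare 8 with minimum([59, 72, 82, 33])
minimum([59, 72, 82, 33]): compare 59 with minimum([72, 82, 33])
minimum([72, 82, 33]): compare 72 with minimum([82, 33])
minimum([82, 33]): compare 82 with minimum([33])
minimum([33]) = 33  (base case)
Compare 82 with 33 -> 33
Compare 72 with 33 -> 33
Compare 59 with 33 -> 33
Compare 8 with 33 -> 8
Compare 25 with 8 -> 8

8


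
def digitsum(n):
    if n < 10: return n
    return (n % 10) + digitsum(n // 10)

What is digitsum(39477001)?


digitsum(39477001) = 1 + digitsum(3947700)
digitsum(3947700) = 0 + digitsum(394770)
digitsum(394770) = 0 + digitsum(39477)
digitsum(39477) = 7 + digitsum(3947)
digitsum(3947) = 7 + digitsum(394)
digitsum(394) = 4 + digitsum(39)
digitsum(39) = 9 + digitsum(3)
digitsum(3) = 3  (base case)
Total: 1 + 0 + 0 + 7 + 7 + 4 + 9 + 3 = 31

31


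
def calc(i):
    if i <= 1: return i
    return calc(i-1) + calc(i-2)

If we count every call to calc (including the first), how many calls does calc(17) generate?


Let C(n) = total calls for calc(n)
C(0) = 1, C(1) = 1
C(2) = 1 + C(1) + C(0) = 1 + 1 + 1 = 3
C(3) = 1 + C(2) + C(1) = 1 + 3 + 1 = 5
C(4) = 1 + C(3) + C(2) = 1 + 5 + 3 = 9
C(5) = 1 + C(4) + C(3) = 1 + 9 + 5 = 15
C(6) = 1 + C(5) + C(4) = 1 + 15 + 9 = 25
C(7) = 1 + C(6) + C(5) = 1 + 25 + 15 = 41
C(8) = 1 + C(7) + C(6) = 1 + 41 + 25 = 67
C(9) = 1 + C(8) + C(7) = 1 + 67 + 41 = 109
C(10) = 1 + C(9) + C(8) = 1 + 109 + 67 = 177
C(11) = 1 + C(10) + C(9) = 1 + 177 + 109 = 287
C(12) = 1 + C(11) + C(10) = 1 + 287 + 177 = 465
C(13) = 1 + C(12) + C(11) = 1 + 465 + 287 = 753
C(14) = 1 + C(13) + C(12) = 1 + 753 + 465 = 1219
C(15) = 1 + C(14) + C(13) = 1 + 1219 + 753 = 1973
C(16) = 1 + C(15) + C(14) = 1 + 1973 + 1219 = 3193
C(17) = 1 + C(16) + C(15) = 1 + 3193 + 1973 = 5167

5167


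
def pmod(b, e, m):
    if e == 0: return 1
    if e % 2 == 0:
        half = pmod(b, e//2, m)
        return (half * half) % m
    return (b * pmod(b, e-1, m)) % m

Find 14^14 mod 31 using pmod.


pmod(14, 14, 31): e is even, compute pmod(14, 7, 31)
  pmod(14, 7, 31): e is odd, compute pmod(14, 6, 31)
    pmod(14, 6, 31): e is even, compute pmod(14, 3, 31)
      pmod(14, 3, 31): e is odd, compute pmod(14, 2, 31)
        pmod(14, 2, 31): e is even, compute pmod(14, 1, 31)
          pmod(14, 1, 31): e is odd, compute pmod(14, 0, 31)
          pmod(14, 0, 31) = 1
          (14 * 1) % 31 = 14
        half=14, (14*14) % 31 = 10
      (14 * 10) % 31 = 16
    half=16, (16*16) % 31 = 8
  (14 * 8) % 31 = 19
half=19, (19*19) % 31 = 20

20


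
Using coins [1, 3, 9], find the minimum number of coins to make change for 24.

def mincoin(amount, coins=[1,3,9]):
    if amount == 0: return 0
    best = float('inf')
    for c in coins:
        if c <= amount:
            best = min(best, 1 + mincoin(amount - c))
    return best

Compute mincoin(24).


Building up with DP:
mincoin(0) = 0
mincoin(1) = min(1+mincoin(0)=1+0=1) = 1
mincoin(2) = min(1+mincoin(1)=1+1=2) = 2
mincoin(3) = min(1+mincoin(2)=1+2=3, 1+mincoin(0)=1+0=1) = 1
mincoin(4) = min(1+mincoin(3)=1+1=2, 1+mincoin(1)=1+1=2) = 2
mincoin(5) = min(1+mincoin(4)=1+2=3, 1+mincoin(2)=1+2=3) = 3
mincoin(6) = min(1+mincoin(5)=1+3=4, 1+mincoin(3)=1+1=2) = 2
mincoin(7) = min(1+mincoin(6)=1+2=3, 1+mincoin(4)=1+2=3) = 3
mincoin(8) = min(1+mincoin(7)=1+3=4, 1+mincoin(5)=1+3=4) = 4
mincoin(9) = min(1+mincoin(8)=1+4=5, 1+mincoin(6)=1+2=3, 1+mincoin(0)=1+0=1) = 1
mincoin(10) = min(1+mincoin(9)=1+1=2, 1+mincoin(7)=1+3=4, 1+mincoin(1)=1+1=2) = 2
mincoin(11) = min(1+mincoin(10)=1+2=3, 1+mincoin(8)=1+4=5, 1+mincoin(2)=1+2=3) = 3
mincoin(12) = min(1+mincoin(11)=1+3=4, 1+mincoin(9)=1+1=2, 1+mincoin(3)=1+1=2) = 2
mincoin(13) = min(1+mincoin(12)=1+2=3, 1+mincoin(10)=1+2=3, 1+mincoin(4)=1+2=3) = 3
mincoin(14) = min(1+mincoin(13)=1+3=4, 1+mincoin(11)=1+3=4, 1+mincoin(5)=1+3=4) = 4
mincoin(15) = min(1+mincoin(14)=1+4=5, 1+mincoin(12)=1+2=3, 1+mincoin(6)=1+2=3) = 3
mincoin(16) = min(1+mincoin(15)=1+3=4, 1+mincoin(13)=1+3=4, 1+mincoin(7)=1+3=4) = 4
mincoin(17) = min(1+mincoin(16)=1+4=5, 1+mincoin(14)=1+4=5, 1+mincoin(8)=1+4=5) = 5
mincoin(18) = min(1+mincoin(17)=1+5=6, 1+mincoin(15)=1+3=4, 1+mincoin(9)=1+1=2) = 2
mincoin(19) = min(1+mincoin(18)=1+2=3, 1+mincoin(16)=1+4=5, 1+mincoin(10)=1+2=3) = 3
mincoin(20) = min(1+mincoin(19)=1+3=4, 1+mincoin(17)=1+5=6, 1+mincoin(11)=1+3=4) = 4
mincoin(21) = min(1+mincoin(20)=1+4=5, 1+mincoin(18)=1+2=3, 1+mincoin(12)=1+2=3) = 3
mincoin(22) = min(1+mincoin(21)=1+3=4, 1+mincoin(19)=1+3=4, 1+mincoin(13)=1+3=4) = 4
mincoin(23) = min(1+mincoin(22)=1+4=5, 1+mincoin(20)=1+4=5, 1+mincoin(14)=1+4=5) = 5
mincoin(24) = min(1+mincoin(23)=1+5=6, 1+mincoin(21)=1+3=4, 1+mincoin(15)=1+3=4) = 4

4


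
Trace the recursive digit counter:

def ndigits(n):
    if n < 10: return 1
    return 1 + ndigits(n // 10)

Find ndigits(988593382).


ndigits(988593382) = 1 + ndigits(98859338)
ndigits(98859338) = 1 + ndigits(9885933)
ndigits(9885933) = 1 + ndigits(988593)
ndigits(988593) = 1 + ndigits(98859)
ndigits(98859) = 1 + ndigits(9885)
ndigits(9885) = 1 + ndigits(988)
ndigits(988) = 1 + ndigits(98)
ndigits(98) = 1 + ndigits(9)
ndigits(9) = 1  (base case: 9 < 10)
Unwinding: 1 + 1 + 1 + 1 + 1 + 1 + 1 + 1 + 1 = 9

9


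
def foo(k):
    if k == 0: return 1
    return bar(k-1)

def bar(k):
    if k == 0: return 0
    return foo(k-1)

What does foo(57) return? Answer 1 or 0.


foo(57) = bar(56)
bar(56) = foo(55)
foo(55) = bar(54)
bar(54) = foo(53)
foo(53) = bar(52)
bar(52) = foo(51)
foo(51) = bar(50)
bar(50) = foo(49)
foo(49) = bar(48)
bar(48) = foo(47)
foo(47) = bar(46)
bar(46) = foo(45)
foo(45) = bar(44)
bar(44) = foo(43)
foo(43) = bar(42)
bar(42) = foo(41)
foo(41) = bar(40)
bar(40) = foo(39)
foo(39) = bar(38)
bar(38) = foo(37)
foo(37) = bar(36)
bar(36) = foo(35)
foo(35) = bar(34)
bar(34) = foo(33)
foo(33) = bar(32)
bar(32) = foo(31)
foo(31) = bar(30)
bar(30) = foo(29)
foo(29) = bar(28)
bar(28) = foo(27)
foo(27) = bar(26)
bar(26) = foo(25)
foo(25) = bar(24)
bar(24) = foo(23)
foo(23) = bar(22)
bar(22) = foo(21)
foo(21) = bar(20)
bar(20) = foo(19)
foo(19) = bar(18)
bar(18) = foo(17)
foo(17) = bar(16)
bar(16) = foo(15)
foo(15) = bar(14)
bar(14) = foo(13)
foo(13) = bar(12)
bar(12) = foo(11)
foo(11) = bar(10)
bar(10) = foo(9)
foo(9) = bar(8)
bar(8) = foo(7)
foo(7) = bar(6)
bar(6) = foo(5)
foo(5) = bar(4)
bar(4) = foo(3)
foo(3) = bar(2)
bar(2) = foo(1)
foo(1) = bar(0)
bar(0) = 0  (base case)
Result: 0

0


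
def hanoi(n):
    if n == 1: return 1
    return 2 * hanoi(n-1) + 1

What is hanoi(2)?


hanoi(2) = 2 * hanoi(1) + 1
hanoi(1) = 1  (base case)
hanoi(2) = 2 * 1 + 1 = 3

3


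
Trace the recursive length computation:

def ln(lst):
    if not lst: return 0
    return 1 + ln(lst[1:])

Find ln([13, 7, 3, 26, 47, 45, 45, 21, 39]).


ln([13, 7, 3, 26, 47, 45, 45, 21, 39]) = 1 + ln([7, 3, 26, 47, 45, 45, 21, 39])
ln([7, 3, 26, 47, 45, 45, 21, 39]) = 1 + ln([3, 26, 47, 45, 45, 21, 39])
ln([3, 26, 47, 45, 45, 21, 39]) = 1 + ln([26, 47, 45, 45, 21, 39])
ln([26, 47, 45, 45, 21, 39]) = 1 + ln([47, 45, 45, 21, 39])
ln([47, 45, 45, 21, 39]) = 1 + ln([45, 45, 21, 39])
ln([45, 45, 21, 39]) = 1 + ln([45, 21, 39])
ln([45, 21, 39]) = 1 + ln([21, 39])
ln([21, 39]) = 1 + ln([39])
ln([39]) = 1 + ln([])
ln([]) = 0  (base case)
Unwinding: 1 + 1 + 1 + 1 + 1 + 1 + 1 + 1 + 1 + 0 = 9

9


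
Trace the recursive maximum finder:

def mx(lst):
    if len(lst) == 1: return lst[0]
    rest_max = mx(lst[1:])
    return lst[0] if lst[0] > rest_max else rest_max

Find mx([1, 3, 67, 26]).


mx([1, 3, 67, 26]): compare 1 with mx([3, 67, 26])
mx([3, 67, 26]): compare 3 with mx([67, 26])
mx([67, 26]): compare 67 with mx([26])
mx([26]) = 26  (base case)
Compare 67 with 26 -> 67
Compare 3 with 67 -> 67
Compare 1 with 67 -> 67

67


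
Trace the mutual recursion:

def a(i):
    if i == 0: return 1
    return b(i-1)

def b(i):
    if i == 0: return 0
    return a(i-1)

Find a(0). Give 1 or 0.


a(0) = 1  (base case)
Result: 1

1


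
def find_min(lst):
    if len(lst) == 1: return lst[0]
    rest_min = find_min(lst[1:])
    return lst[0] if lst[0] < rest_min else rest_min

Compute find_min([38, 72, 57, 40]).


find_min([38, 72, 57, 40]): compare 38 with find_min([72, 57, 40])
find_min([72, 57, 40]): compare 72 with find_min([57, 40])
find_min([57, 40]): compare 57 with find_min([40])
find_min([40]) = 40  (base case)
Compare 57 with 40 -> 40
Compare 72 with 40 -> 40
Compare 38 with 40 -> 38

38


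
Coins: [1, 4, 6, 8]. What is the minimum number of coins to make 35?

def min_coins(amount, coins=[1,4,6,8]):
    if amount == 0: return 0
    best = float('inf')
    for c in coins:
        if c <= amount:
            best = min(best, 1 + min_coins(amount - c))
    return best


Building up with DP:
min_coins(0) = 0
min_coins(1) = min(1+min_coins(0)=1+0=1) = 1
min_coins(2) = min(1+min_coins(1)=1+1=2) = 2
min_coins(3) = min(1+min_coins(2)=1+2=3) = 3
min_coins(4) = min(1+min_coins(3)=1+3=4, 1+min_coins(0)=1+0=1) = 1
min_coins(5) = min(1+min_coins(4)=1+1=2, 1+min_coins(1)=1+1=2) = 2
min_coins(6) = min(1+min_coins(5)=1+2=3, 1+min_coins(2)=1+2=3, 1+min_coins(0)=1+0=1) = 1
min_coins(7) = min(1+min_coins(6)=1+1=2, 1+min_coins(3)=1+3=4, 1+min_coins(1)=1+1=2) = 2
min_coins(8) = min(1+min_coins(7)=1+2=3, 1+min_coins(4)=1+1=2, 1+min_coins(2)=1+2=3, 1+min_coins(0)=1+0=1) = 1
min_coins(9) = min(1+min_coins(8)=1+1=2, 1+min_coins(5)=1+2=3, 1+min_coins(3)=1+3=4, 1+min_coins(1)=1+1=2) = 2
min_coins(10) = min(1+min_coins(9)=1+2=3, 1+min_coins(6)=1+1=2, 1+min_coins(4)=1+1=2, 1+min_coins(2)=1+2=3) = 2
min_coins(11) = min(1+min_coins(10)=1+2=3, 1+min_coins(7)=1+2=3, 1+min_coins(5)=1+2=3, 1+min_coins(3)=1+3=4) = 3
min_coins(12) = min(1+min_coins(11)=1+3=4, 1+min_coins(8)=1+1=2, 1+min_coins(6)=1+1=2, 1+min_coins(4)=1+1=2) = 2
min_coins(13) = min(1+min_coins(12)=1+2=3, 1+min_coins(9)=1+2=3, 1+min_coins(7)=1+2=3, 1+min_coins(5)=1+2=3) = 3
min_coins(14) = min(1+min_coins(13)=1+3=4, 1+min_coins(10)=1+2=3, 1+min_coins(8)=1+1=2, 1+min_coins(6)=1+1=2) = 2
min_coins(15) = min(1+min_coins(14)=1+2=3, 1+min_coins(11)=1+3=4, 1+min_coins(9)=1+2=3, 1+min_coins(7)=1+2=3) = 3
min_coins(16) = min(1+min_coins(15)=1+3=4, 1+min_coins(12)=1+2=3, 1+min_coins(10)=1+2=3, 1+min_coins(8)=1+1=2) = 2
min_coins(17) = min(1+min_coins(16)=1+2=3, 1+min_coins(13)=1+3=4, 1+min_coins(11)=1+3=4, 1+min_coins(9)=1+2=3) = 3
min_coins(18) = min(1+min_coins(17)=1+3=4, 1+min_coins(14)=1+2=3, 1+min_coins(12)=1+2=3, 1+min_coins(10)=1+2=3) = 3
min_coins(19) = min(1+min_coins(18)=1+3=4, 1+min_coins(15)=1+3=4, 1+min_coins(13)=1+3=4, 1+min_coins(11)=1+3=4) = 4
min_coins(20) = min(1+min_coins(19)=1+4=5, 1+min_coins(16)=1+2=3, 1+min_coins(14)=1+2=3, 1+min_coins(12)=1+2=3) = 3
min_coins(21) = min(1+min_coins(20)=1+3=4, 1+min_coins(17)=1+3=4, 1+min_coins(15)=1+3=4, 1+min_coins(13)=1+3=4) = 4
min_coins(22) = min(1+min_coins(21)=1+4=5, 1+min_coins(18)=1+3=4, 1+min_coins(16)=1+2=3, 1+min_coins(14)=1+2=3) = 3
min_coins(23) = min(1+min_coins(22)=1+3=4, 1+min_coins(19)=1+4=5, 1+min_coins(17)=1+3=4, 1+min_coins(15)=1+3=4) = 4
min_coins(24) = min(1+min_coins(23)=1+4=5, 1+min_coins(20)=1+3=4, 1+min_coins(18)=1+3=4, 1+min_coins(16)=1+2=3) = 3
min_coins(25) = min(1+min_coins(24)=1+3=4, 1+min_coins(21)=1+4=5, 1+min_coins(19)=1+4=5, 1+min_coins(17)=1+3=4) = 4
min_coins(26) = min(1+min_coins(25)=1+4=5, 1+min_coins(22)=1+3=4, 1+min_coins(20)=1+3=4, 1+min_coins(18)=1+3=4) = 4
min_coins(27) = min(1+min_coins(26)=1+4=5, 1+min_coins(23)=1+4=5, 1+min_coins(21)=1+4=5, 1+min_coins(19)=1+4=5) = 5
min_coins(28) = min(1+min_coins(27)=1+5=6, 1+min_coins(24)=1+3=4, 1+min_coins(22)=1+3=4, 1+min_coins(20)=1+3=4) = 4
min_coins(29) = min(1+min_coins(28)=1+4=5, 1+min_coins(25)=1+4=5, 1+min_coins(23)=1+4=5, 1+min_coins(21)=1+4=5) = 5
min_coins(30) = min(1+min_coins(29)=1+5=6, 1+min_coins(26)=1+4=5, 1+min_coins(24)=1+3=4, 1+min_coins(22)=1+3=4) = 4
min_coins(31) = min(1+min_coins(30)=1+4=5, 1+min_coins(27)=1+5=6, 1+min_coins(25)=1+4=5, 1+min_coins(23)=1+4=5) = 5
min_coins(32) = min(1+min_coins(31)=1+5=6, 1+min_coins(28)=1+4=5, 1+min_coins(26)=1+4=5, 1+min_coins(24)=1+3=4) = 4
min_coins(33) = min(1+min_coins(32)=1+4=5, 1+min_coins(29)=1+5=6, 1+min_coins(27)=1+5=6, 1+min_coins(25)=1+4=5) = 5
min_coins(34) = min(1+min_coins(33)=1+5=6, 1+min_coins(30)=1+4=5, 1+min_coins(28)=1+4=5, 1+min_coins(26)=1+4=5) = 5
min_coins(35) = min(1+min_coins(34)=1+5=6, 1+min_coins(31)=1+5=6, 1+min_coins(29)=1+5=6, 1+min_coins(27)=1+5=6) = 6

6
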